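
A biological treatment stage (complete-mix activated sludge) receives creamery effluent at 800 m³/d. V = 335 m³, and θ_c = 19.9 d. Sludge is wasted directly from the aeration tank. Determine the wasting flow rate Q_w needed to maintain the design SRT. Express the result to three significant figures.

With mixed-liquor wasting, θ_c = V/Q_w, so Q_w = V/θ_c = 335.0/19.9 = 16.83 m³/d.

Q_w ≈ 16.8 m³/d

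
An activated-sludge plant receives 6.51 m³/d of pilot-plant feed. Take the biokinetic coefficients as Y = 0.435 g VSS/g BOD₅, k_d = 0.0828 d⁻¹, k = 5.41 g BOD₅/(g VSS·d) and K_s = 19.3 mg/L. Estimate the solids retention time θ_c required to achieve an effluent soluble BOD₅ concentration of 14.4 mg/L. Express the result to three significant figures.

θ_c ≈ 1.08 d

Specific growth rate at S = 14.4 mg/L: μ = YkS/(K_s+S) = 0.435·5.41·14.4/(19.3+14.4) = 1.006 d⁻¹.
Then 1/θ_c = μ − k_d = 1.006 − 0.0828 = 0.9228 d⁻¹, giving θ_c = 1.084 d.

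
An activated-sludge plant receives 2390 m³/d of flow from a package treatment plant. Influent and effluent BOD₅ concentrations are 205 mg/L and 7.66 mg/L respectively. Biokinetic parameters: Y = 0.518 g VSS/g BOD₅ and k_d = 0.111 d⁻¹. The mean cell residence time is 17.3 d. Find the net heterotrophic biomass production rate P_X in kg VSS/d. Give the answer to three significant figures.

The observed yield is Y_obs = Y/(1 + k_d·θ_c) = 0.518 / (1 + 0.111 × 17.3) = 0.518 / 2.920 = 0.1774 g VSS per g BOD₅ removed.
Mass of BOD₅ removed per day: Q(S₀ − S) = 2390 × 197.3 g/m³ = 471.6 kg/d.
P_X = Y_obs · Q(S₀ − S) = 0.1774 × 471.6 = 83.66 kg VSS/d.

P_X ≈ 83.7 kg VSS/d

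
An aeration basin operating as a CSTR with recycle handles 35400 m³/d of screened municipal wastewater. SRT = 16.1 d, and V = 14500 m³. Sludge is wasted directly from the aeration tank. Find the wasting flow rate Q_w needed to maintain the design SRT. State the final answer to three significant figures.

For wasting at MLVSS concentration, Q_w = V/θ_c = 14500/16.1 = 900.6 m³/d.

Q_w ≈ 901 m³/d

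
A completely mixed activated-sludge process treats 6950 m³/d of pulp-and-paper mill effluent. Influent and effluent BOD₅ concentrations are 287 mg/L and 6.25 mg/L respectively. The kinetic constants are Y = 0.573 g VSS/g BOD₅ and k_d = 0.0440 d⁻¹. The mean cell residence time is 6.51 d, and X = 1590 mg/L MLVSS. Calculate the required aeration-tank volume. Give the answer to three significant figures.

V ≈ 3560 m³

From the SRT design equation V = Y Q (S₀−S) θ_c / [X (1 + k_d θ_c)] = 0.573 × 6950 × (287 − 6.25) × 6.51 / [1590 × (1 + 0.0440 × 6.51)] = 7.28×10^6 / 2045 = 3558 m³.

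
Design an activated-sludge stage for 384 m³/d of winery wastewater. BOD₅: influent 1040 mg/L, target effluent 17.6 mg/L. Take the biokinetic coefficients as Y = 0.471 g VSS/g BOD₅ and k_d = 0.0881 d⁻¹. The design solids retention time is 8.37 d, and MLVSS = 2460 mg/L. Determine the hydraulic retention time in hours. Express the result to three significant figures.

Steady-state biomass mass balance: V·X·(1 + k_d·θ_c) = Y·Q·(S₀ − S)·θ_c, so V = 0.471 × 384 × (1040 − 17.6) × 8.37 / [2460 × (1 + 0.0881 × 8.37)] = 1.55×10^6 / 4274 = 362.1 m³.
τ = V/Q = 362.1/384 = 0.9430 d, or 22.63 h.

τ ≈ 22.6 h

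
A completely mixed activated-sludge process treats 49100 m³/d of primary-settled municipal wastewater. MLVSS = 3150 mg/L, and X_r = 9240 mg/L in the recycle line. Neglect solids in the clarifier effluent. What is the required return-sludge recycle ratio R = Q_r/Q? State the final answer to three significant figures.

R ≈ 0.517

Mass balance around the secondary clarifier (neglecting effluent solids): R = X / (X_r − X) = 3150 / (9240 − 3150) = 0.5172.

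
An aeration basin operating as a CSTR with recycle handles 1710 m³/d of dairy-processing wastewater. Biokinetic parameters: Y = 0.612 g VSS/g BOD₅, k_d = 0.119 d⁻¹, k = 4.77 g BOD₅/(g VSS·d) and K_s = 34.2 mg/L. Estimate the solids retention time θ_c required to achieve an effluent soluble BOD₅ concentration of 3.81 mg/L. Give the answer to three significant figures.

From 1/θ_c = Y·k·S/(K_s + S) − k_d: Y·k·S/(K_s+S) = 0.612 × 4.77 × 3.81 / (34.2 + 3.81) = 0.2926 d⁻¹.
θ_c = 1/(μ − k_d) = 1/(0.2926 − 0.119) = 1/0.1736 = 5.760 d.

θ_c ≈ 5.76 d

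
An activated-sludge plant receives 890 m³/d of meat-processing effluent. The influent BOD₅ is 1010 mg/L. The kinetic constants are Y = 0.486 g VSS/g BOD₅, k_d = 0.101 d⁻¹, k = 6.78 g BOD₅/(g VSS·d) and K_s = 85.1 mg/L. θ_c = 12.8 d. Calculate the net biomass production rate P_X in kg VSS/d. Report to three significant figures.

P_X ≈ 190 kg VSS/d

For a completely mixed reactor with recycle the Lawrence–McCarty relation gives S = K_s·(1 + k_d·θ_c) / [θ_c·(Y·k − k_d) − 1] = 85.1 × (1 + 0.101 × 12.8) / [12.8 × (0.486 × 6.78 − 0.101) − 1] = 195.1 / 39.88 = 4.892 mg/L.
Y_obs = Y / (1 + k_d θ_c) = 0.486 / (1 + 0.101 × 12.8) = 0.486 / 2.293 = 0.2120.
ΔS = 1010 − 4.89 = 1005 mg/L, so the substrate removal rate is 890 × 1005/1000 = 894.5 kg BOD₅/d.
Biomass produced: P_X = Y_obs·Q·ΔS = 0.2120 × 894.5 ≈ 189.6 kg VSS/d.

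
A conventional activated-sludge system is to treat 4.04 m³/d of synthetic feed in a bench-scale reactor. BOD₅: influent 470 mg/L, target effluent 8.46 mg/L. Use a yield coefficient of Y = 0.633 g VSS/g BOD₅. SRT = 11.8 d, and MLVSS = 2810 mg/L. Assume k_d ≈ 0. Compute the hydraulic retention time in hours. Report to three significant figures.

V·X = Y·Q·ΔS·θ_c gives V = 0.633 × 4.04 × (470 − 8.46) × 11.8 / 2810 = 4.956 m³.
HRT = V/Q = 4.956 m³ / 4.04 m³·d⁻¹ = 1.227 d × 24 = 29.44 h.

τ ≈ 29.4 h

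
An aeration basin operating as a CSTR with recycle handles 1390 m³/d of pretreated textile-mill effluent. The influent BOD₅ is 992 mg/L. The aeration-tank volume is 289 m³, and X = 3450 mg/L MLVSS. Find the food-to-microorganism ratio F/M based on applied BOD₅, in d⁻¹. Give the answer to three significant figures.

F/M ≈ 1.38 d⁻¹

Food-to-microorganism ratio F/M = Q S₀ / (V X) = 1390 × 992 / (289.0 × 3450) = 1.383 d⁻¹.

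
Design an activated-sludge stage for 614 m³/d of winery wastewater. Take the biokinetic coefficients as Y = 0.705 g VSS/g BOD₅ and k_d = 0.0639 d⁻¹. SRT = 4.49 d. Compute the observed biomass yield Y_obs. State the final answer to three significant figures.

Y_obs ≈ 0.548 g VSS/g BOD₅

The observed yield is Y_obs = Y/(1 + k_d·θ_c) = 0.705 / (1 + 0.0639 × 4.49) = 0.705 / 1.287 = 0.5478 g VSS per g BOD₅ removed.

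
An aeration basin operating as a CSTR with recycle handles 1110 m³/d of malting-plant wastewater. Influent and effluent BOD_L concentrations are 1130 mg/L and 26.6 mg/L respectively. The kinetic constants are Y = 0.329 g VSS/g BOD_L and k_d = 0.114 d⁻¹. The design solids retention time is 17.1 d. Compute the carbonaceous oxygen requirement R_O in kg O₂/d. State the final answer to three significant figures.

R_O ≈ 1030 kg O₂/d

Observed yield with endogenous decay: Y_obs = Y / (1 + k_d·θ_c) = 0.329 / (1 + 0.114 × 17.1) = 0.329 / 2.949 = 0.1115 g VSS/g BOD_L.
Q·(S₀ − S) = 1110 × (1130 − 26.6) × 10⁻³ = 1225 kg/d removed.
Net sludge production P_X = 0.1115 × 1225 = 136.6 kg VSS/d.
Carbonaceous O₂ demand = substrate oxidised − cell-mass equivalent = 1225 − 1.42 × 136.6 = 1031 kg O₂/d.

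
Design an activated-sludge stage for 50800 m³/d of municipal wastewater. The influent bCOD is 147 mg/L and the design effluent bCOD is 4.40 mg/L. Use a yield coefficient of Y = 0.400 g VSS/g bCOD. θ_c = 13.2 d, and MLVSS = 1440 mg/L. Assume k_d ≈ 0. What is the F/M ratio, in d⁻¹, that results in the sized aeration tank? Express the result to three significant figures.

F/M ≈ 0.195 d⁻¹

Biomass mass balance (decay neglected): V·X = Y·Q·(S₀ − S)·θ_c, so V = 0.400 × 50800 × (147 − 4.40) × 13.2 / 1440 = 26562 m³.
F/M = applied load / biomass = Q·S₀/(V·X) = 50800 × 147 / (26562 × 1440) = 0.1952 d⁻¹.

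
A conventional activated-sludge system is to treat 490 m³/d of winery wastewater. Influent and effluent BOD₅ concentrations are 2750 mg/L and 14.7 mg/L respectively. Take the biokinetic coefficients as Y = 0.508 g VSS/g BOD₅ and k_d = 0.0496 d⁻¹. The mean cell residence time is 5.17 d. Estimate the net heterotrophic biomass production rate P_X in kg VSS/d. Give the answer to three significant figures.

The observed yield is Y_obs = Y/(1 + k_d·θ_c) = 0.508 / (1 + 0.0496 × 5.17) = 0.508 / 1.256 = 0.4043 g VSS per g BOD₅ removed.
Mass of BOD₅ removed per day: Q(S₀ − S) = 490 × 2735 g/m³ = 1340 kg/d.
P_X = Y_obs · Q(S₀ − S) = 0.4043 × 1340 = 541.9 kg VSS/d.

P_X ≈ 542 kg VSS/d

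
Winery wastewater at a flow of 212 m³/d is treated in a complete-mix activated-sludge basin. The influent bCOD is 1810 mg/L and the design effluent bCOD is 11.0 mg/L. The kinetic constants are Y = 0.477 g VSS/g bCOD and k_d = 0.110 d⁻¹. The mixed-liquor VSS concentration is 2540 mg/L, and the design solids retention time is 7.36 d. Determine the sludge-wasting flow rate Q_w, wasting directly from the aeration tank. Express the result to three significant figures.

Q_w ≈ 39.6 m³/d

Rearranging the biomass balance for a CMAS with decay, V = Y·Q·ΔS·θ_c / [X·(1+k_d θ_c)] = 0.477 × 212 × (1810 − 11.0) × 7.36 / [2540 × (1 + 0.110 × 7.36)] = 1.34×10^6 / 4596 = 291.3 m³.
With mixed-liquor wasting, θ_c = V/Q_w, so Q_w = V/θ_c = 291.3/7.36 = 39.58 m³/d.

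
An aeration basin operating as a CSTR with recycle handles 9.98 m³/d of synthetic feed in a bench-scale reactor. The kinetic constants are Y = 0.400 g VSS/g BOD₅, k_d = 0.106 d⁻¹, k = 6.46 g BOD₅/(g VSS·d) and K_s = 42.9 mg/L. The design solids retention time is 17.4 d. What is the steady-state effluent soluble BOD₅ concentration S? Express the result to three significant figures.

S ≈ 2.90 mg/L

For a completely mixed reactor with recycle the Lawrence–McCarty relation gives S = K_s·(1 + k_d·θ_c) / [θ_c·(Y·k − k_d) − 1] = 42.9 × (1 + 0.106 × 17.4) / [17.4 × (0.400 × 6.46 − 0.106) − 1] = 122.0 / 42.12 = 2.897 mg/L.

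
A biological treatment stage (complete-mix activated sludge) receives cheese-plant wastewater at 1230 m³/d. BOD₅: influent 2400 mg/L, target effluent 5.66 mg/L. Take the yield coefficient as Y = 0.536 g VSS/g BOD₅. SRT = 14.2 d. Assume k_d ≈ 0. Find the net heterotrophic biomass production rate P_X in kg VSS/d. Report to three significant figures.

With endogenous decay neglected, the observed yield equals the true yield: Y_obs = Y = 0.536 g VSS/g BOD₅.
Q·(S₀ − S) = 1230 × (2400 − 5.66) × 10⁻³ = 2945 kg/d removed.
So the net sludge growth is P_X = 0.5360 × 2945 = 1579 kg VSS/d.

P_X ≈ 1580 kg VSS/d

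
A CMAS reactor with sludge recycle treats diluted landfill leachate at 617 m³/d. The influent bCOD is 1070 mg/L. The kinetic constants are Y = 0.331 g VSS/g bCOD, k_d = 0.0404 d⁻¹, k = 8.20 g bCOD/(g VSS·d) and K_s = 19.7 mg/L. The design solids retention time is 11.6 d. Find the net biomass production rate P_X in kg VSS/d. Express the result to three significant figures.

P_X ≈ 149 kg VSS/d

From the Monod/SRT balance for a CMAS, S = K_s·(1+k_d θ_c)/[θ_c·(Y k − k_d) − 1] = 19.7 × (1 + 0.0404 × 11.6) / [11.6 × (0.331 × 8.20 − 0.0404) − 1] = 28.93 / 30.02 = 0.9639 mg/L.
Y_obs = Y / (1 + k_d θ_c) = 0.331 / (1 + 0.0404 × 11.6) = 0.331 / 1.469 = 0.2254.
Q·(S₀ − S) = 617 × (1070 − 0.964) × 10⁻³ = 659.6 kg/d removed.
Net biomass production P_X = Y_obs × Q·(S₀ − S) = 0.2254 × 659.6 = 148.7 kg VSS/d.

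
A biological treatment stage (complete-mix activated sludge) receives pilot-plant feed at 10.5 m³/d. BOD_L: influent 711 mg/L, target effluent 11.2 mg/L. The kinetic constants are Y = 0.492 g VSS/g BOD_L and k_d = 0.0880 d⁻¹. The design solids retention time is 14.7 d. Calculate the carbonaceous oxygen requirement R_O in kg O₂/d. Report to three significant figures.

R_O ≈ 5.11 kg O₂/d

The observed yield is Y_obs = Y/(1 + k_d·θ_c) = 0.492 / (1 + 0.0880 × 14.7) = 0.492 / 2.294 = 0.2145 g VSS per g BOD_L removed.
ΔS = 711 − 11.2 = 699.8 mg/L, so the substrate removal rate is 10.5 × 699.8/1000 = 7.348 kg BOD_L/d.
Net sludge production P_X = 0.2145 × 7.348 = 1.576 kg VSS/d.
R_O = Q·ΔS − 1.42 P_X = 7.348 − 2.238 = 5.110 kg O₂/d.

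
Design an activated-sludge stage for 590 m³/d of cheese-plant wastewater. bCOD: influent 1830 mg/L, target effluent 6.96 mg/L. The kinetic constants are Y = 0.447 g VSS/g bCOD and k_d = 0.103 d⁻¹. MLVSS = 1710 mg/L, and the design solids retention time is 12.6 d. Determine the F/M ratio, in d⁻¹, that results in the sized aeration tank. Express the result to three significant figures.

Rearranging the biomass balance for a CMAS with decay, V = Y·Q·ΔS·θ_c / [X·(1+k_d θ_c)] = 0.447 × 590 × (1830 − 6.96) × 12.6 / [1710 × (1 + 0.103 × 12.6)] = 6.06×10^6 / 3929 = 1542 m³.
F/M = Q·S₀ / (V·X) = 590 × 1830 / (1542 × 1710) = 0.4095 g bCOD·(g VSS·d)⁻¹.

F/M ≈ 0.410 d⁻¹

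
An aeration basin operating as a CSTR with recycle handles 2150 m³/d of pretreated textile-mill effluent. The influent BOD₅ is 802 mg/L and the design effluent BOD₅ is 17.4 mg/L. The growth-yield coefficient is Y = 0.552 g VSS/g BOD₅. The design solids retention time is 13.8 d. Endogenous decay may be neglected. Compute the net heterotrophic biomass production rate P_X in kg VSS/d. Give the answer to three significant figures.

P_X ≈ 931 kg VSS/d

Since k_d ≈ 0, Y_obs = Y = 0.552 g VSS/g BOD₅.
ΔS = 802 − 17.4 = 784.6 mg/L, so the substrate removal rate is 2150 × 784.6/1000 = 1687 kg BOD₅/d.
P_X = Y_obs · Q(S₀ − S) = 0.5520 × 1687 = 931.2 kg VSS/d.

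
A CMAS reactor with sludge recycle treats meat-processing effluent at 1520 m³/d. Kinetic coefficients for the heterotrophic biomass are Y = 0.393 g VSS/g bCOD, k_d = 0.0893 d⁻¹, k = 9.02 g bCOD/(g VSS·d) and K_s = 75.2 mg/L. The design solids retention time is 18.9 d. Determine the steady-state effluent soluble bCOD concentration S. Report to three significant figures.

Effluent substrate depends only on kinetics and SRT: S = K_s(1 + k_d θ_c) / [θ_c(Yk − k_d) − 1] = 75.2 × (1 + 0.0893 × 18.9) / [18.9 × (0.393 × 9.02 − 0.0893) − 1] = 202.1 / 64.31 = 3.143 mg/L.

S ≈ 3.14 mg/L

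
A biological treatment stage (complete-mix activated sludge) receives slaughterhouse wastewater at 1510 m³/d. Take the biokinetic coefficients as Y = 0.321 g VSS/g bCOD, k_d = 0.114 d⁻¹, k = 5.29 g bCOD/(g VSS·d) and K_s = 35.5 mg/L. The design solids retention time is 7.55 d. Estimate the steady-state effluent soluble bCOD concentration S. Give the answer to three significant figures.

S ≈ 6.03 mg/L

Effluent substrate depends only on kinetics and SRT: S = K_s(1 + k_d θ_c) / [θ_c(Yk − k_d) − 1] = 35.5 × (1 + 0.114 × 7.55) / [7.55 × (0.321 × 5.29 − 0.114) − 1] = 66.05 / 10.96 = 6.027 mg/L.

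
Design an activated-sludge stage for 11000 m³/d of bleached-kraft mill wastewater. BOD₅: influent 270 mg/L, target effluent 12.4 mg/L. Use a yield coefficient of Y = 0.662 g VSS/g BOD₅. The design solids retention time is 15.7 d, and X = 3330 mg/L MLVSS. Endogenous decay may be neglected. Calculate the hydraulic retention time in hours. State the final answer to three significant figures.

τ ≈ 19.3 h

Biomass mass balance (decay neglected): V·X = Y·Q·(S₀ − S)·θ_c, so V = 0.662 × 11000 × (270 − 12.4) × 15.7 / 3330 = 8844 m³.
Hydraulic retention time τ = V/Q = 8844 / 11000 = 0.8040 d = 19.30 h.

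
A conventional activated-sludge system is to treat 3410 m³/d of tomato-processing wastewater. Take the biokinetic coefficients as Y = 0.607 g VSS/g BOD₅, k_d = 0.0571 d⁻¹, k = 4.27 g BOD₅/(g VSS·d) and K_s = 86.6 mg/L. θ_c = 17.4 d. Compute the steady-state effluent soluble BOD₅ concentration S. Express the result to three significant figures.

From the Monod/SRT balance for a CMAS, S = K_s·(1+k_d θ_c)/[θ_c·(Y k − k_d) − 1] = 86.6 × (1 + 0.0571 × 17.4) / [17.4 × (0.607 × 4.27 − 0.0571) − 1] = 172.6 / 43.11 = 4.005 mg/L.

S ≈ 4.01 mg/L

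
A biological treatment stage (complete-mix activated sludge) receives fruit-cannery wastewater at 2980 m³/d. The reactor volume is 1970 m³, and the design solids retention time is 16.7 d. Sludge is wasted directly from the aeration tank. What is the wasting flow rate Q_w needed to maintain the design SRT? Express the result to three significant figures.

Q_w ≈ 118 m³/d

For wasting at MLVSS concentration, Q_w = V/θ_c = 1970/16.7 = 118.0 m³/d.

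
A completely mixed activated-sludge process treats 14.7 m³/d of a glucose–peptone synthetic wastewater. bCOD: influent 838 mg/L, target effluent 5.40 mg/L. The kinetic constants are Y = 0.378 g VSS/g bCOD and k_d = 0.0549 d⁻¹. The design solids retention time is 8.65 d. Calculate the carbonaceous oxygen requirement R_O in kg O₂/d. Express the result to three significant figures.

The observed yield is Y_obs = Y/(1 + k_d·θ_c) = 0.378 / (1 + 0.0549 × 8.65) = 0.378 / 1.475 = 0.2563 g VSS per g bCOD removed.
Mass of bCOD removed per day: Q(S₀ − S) = 14.7 × 832.6 g/m³ = 12.24 kg/d.
Biomass synthesised: P_X = Y_obs × 12.24 = 3.137 kg VSS/d.
R_O = Q·(S₀ − S) − 1.42·P_X = 12.24 − 1.42 × 3.137 = 7.785 kg O₂/d.

R_O ≈ 7.78 kg O₂/d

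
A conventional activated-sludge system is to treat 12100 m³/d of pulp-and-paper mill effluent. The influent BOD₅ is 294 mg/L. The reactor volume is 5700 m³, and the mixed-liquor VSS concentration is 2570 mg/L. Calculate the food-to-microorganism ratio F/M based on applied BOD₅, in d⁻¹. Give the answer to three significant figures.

F/M ≈ 0.243 d⁻¹

F/M = applied load / biomass = Q·S₀/(V·X) = 12100 × 294 / (5700 × 2570) = 0.2428 d⁻¹.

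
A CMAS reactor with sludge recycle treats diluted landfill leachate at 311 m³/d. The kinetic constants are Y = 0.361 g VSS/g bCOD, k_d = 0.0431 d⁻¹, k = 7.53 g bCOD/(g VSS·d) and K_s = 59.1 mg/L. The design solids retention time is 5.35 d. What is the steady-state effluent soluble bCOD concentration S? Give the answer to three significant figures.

S ≈ 5.46 mg/L

From the Monod/SRT balance for a CMAS, S = K_s·(1+k_d θ_c)/[θ_c·(Y k − k_d) − 1] = 59.1 × (1 + 0.0431 × 5.35) / [5.35 × (0.361 × 7.53 − 0.0431) − 1] = 72.73 / 13.31 = 5.463 mg/L.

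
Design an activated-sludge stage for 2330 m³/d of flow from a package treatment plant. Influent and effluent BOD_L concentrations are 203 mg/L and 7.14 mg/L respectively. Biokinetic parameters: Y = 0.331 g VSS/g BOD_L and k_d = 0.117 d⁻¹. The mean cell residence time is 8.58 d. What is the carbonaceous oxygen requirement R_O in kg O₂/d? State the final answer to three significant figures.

R_O ≈ 349 kg O₂/d

Y_obs = Y / (1 + k_d θ_c) = 0.331 / (1 + 0.117 × 8.58) = 0.331 / 2.004 = 0.1652.
Q·(S₀ − S) = 2330 × (203 − 7.14) × 10⁻³ = 456.4 kg/d removed.
P_X = Y_obs·Q·(S₀ − S) = 0.1652 × 456.4 = 75.38 kg VSS/d.
R_O = Q·ΔS − 1.42 P_X = 456.4 − 107.0 = 349.3 kg O₂/d.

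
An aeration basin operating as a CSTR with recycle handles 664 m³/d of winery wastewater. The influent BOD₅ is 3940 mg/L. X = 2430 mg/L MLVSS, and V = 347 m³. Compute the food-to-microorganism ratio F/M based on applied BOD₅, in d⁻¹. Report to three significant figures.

Food-to-microorganism ratio F/M = Q S₀ / (V X) = 664 × 3940 / (347.0 × 2430) = 3.103 d⁻¹.

F/M ≈ 3.10 d⁻¹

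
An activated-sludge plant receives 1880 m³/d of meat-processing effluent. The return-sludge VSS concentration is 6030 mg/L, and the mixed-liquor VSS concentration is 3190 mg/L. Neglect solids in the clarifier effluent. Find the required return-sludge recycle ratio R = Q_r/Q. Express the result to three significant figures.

R = Q_r/Q = X/(X_r − X) = 3190 / (6030 − 3190) = 1.123.

R ≈ 1.12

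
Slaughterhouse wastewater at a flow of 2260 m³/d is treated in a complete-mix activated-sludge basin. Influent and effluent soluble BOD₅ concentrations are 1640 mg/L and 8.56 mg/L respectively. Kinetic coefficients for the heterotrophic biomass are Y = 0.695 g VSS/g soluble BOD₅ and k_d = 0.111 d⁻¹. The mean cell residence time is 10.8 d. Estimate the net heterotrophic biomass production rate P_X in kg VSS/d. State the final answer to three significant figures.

Y_obs = Y / (1 + k_d θ_c) = 0.695 / (1 + 0.111 × 10.8) = 0.695 / 2.199 = 0.3161.
Q·(S₀ − S) = 2260 × (1640 − 8.56) × 10⁻³ = 3687 kg/d removed.
P_X = Y_obs · Q(S₀ − S) = 0.3161 × 3687 = 1165 kg VSS/d.

P_X ≈ 1170 kg VSS/d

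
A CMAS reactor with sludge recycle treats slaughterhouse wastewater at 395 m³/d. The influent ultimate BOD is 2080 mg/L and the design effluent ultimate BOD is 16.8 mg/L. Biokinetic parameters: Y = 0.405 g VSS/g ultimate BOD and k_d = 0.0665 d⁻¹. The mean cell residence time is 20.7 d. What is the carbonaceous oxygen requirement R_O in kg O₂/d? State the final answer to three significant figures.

R_O ≈ 618 kg O₂/d

The observed yield is Y_obs = Y/(1 + k_d·θ_c) = 0.405 / (1 + 0.0665 × 20.7) = 0.405 / 2.377 = 0.1704 g VSS per g ultimate BOD removed.
Q·(S₀ − S) = 395 × (2080 − 16.8) × 10⁻³ = 815.0 kg/d removed.
Biomass synthesised: P_X = Y_obs × 815.0 = 138.9 kg VSS/d.
R_O = Q·ΔS − 1.42 P_X = 815.0 − 197.2 = 617.8 kg O₂/d.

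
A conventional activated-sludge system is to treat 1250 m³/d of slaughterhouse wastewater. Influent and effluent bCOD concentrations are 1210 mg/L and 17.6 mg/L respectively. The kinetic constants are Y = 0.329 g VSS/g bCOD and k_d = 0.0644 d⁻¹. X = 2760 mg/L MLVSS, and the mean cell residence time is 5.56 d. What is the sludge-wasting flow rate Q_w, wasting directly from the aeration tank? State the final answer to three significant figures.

Steady-state biomass mass balance: V·X·(1 + k_d·θ_c) = Y·Q·(S₀ − S)·θ_c, so V = 0.329 × 1250 × (1210 − 17.6) × 5.56 / [2760 × (1 + 0.0644 × 5.56)] = 2.73×10^6 / 3748 = 727.4 m³.
Wasting from the aeration tank: Q_w = V / θ_c = 727.4 / 5.56 = 130.8 m³/d.

Q_w ≈ 131 m³/d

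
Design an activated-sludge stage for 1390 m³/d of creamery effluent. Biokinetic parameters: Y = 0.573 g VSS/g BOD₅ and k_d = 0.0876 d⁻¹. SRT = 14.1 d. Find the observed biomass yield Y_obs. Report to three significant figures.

Observed yield with endogenous decay: Y_obs = Y / (1 + k_d·θ_c) = 0.573 / (1 + 0.0876 × 14.1) = 0.573 / 2.235 = 0.2564 g VSS/g BOD₅.

Y_obs ≈ 0.256 g VSS/g BOD₅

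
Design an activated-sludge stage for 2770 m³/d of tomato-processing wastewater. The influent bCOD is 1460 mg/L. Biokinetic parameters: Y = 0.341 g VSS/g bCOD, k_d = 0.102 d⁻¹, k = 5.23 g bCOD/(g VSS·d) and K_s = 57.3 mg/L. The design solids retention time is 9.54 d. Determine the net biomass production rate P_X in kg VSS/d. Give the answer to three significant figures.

P_X ≈ 695 kg VSS/d

From the Monod/SRT balance for a CMAS, S = K_s·(1+k_d θ_c)/[θ_c·(Y k − k_d) − 1] = 57.3 × (1 + 0.102 × 9.54) / [9.54 × (0.341 × 5.23 − 0.102) − 1] = 113.1 / 15.04 = 7.517 mg/L.
The observed yield is Y_obs = Y/(1 + k_d·θ_c) = 0.341 / (1 + 0.102 × 9.54) = 0.341 / 1.973 = 0.1728 g VSS per g bCOD removed.
Mass of bCOD removed per day: Q(S₀ − S) = 2770 × 1452 g/m³ = 4023 kg/d.
P_X = Y_obs · Q(S₀ − S) = 0.1728 × 4023 = 695.3 kg VSS/d.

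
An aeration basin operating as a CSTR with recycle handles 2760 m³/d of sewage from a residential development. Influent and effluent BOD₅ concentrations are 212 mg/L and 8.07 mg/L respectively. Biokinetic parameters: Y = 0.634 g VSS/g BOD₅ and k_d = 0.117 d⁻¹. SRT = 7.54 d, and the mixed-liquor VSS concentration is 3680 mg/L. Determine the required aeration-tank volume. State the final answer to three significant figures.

V ≈ 388 m³

From the SRT design equation V = Y Q (S₀−S) θ_c / [X (1 + k_d θ_c)] = 0.634 × 2760 × (212 − 8.07) × 7.54 / [3680 × (1 + 0.117 × 7.54)] = 2.69×10^6 / 6926 = 388.5 m³.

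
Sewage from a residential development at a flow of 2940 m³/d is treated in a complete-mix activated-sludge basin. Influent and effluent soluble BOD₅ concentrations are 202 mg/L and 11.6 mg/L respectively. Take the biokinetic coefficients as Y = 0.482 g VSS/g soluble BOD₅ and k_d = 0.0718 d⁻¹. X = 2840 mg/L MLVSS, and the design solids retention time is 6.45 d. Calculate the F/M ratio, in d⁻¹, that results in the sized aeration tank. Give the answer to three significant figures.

F/M ≈ 0.499 d⁻¹

Rearranging the biomass balance for a CMAS with decay, V = Y·Q·ΔS·θ_c / [X·(1+k_d θ_c)] = 0.482 × 2940 × (202 − 11.6) × 6.45 / [2840 × (1 + 0.0718 × 6.45)] = 1.74×10^6 / 4155 = 418.8 m³.
Food-to-microorganism ratio F/M = Q S₀ / (V X) = 2940 × 202 / (418.8 × 2840) = 0.4993 d⁻¹.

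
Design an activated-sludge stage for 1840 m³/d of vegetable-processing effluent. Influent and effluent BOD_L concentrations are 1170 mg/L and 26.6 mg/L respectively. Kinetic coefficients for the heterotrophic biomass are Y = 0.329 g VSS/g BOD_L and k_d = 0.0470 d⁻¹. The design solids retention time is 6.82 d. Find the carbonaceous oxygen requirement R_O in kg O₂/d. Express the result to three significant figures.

The observed yield is Y_obs = Y/(1 + k_d·θ_c) = 0.329 / (1 + 0.0470 × 6.82) = 0.329 / 1.321 = 0.2491 g VSS per g BOD_L removed.
ΔS = 1170 − 26.6 = 1143 mg/L, so the substrate removal rate is 1840 × 1143/1000 = 2104 kg BOD_L/d.
Biomass synthesised: P_X = Y_obs × 2104 = 524.2 kg VSS/d.
Carbonaceous O₂ demand = substrate oxidised − cell-mass equivalent = 2104 − 1.42 × 524.2 = 1360 kg O₂/d.

R_O ≈ 1360 kg O₂/d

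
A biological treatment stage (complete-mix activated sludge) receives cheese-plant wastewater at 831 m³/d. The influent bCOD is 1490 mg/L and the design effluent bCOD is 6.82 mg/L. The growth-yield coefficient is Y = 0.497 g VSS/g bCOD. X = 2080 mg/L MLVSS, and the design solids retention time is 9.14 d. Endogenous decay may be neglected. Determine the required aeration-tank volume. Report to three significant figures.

V ≈ 2690 m³

Biomass mass balance (decay neglected): V·X = Y·Q·(S₀ − S)·θ_c, so V = 0.497 × 831 × (1490 − 6.82) × 9.14 / 2080 = 2692 m³.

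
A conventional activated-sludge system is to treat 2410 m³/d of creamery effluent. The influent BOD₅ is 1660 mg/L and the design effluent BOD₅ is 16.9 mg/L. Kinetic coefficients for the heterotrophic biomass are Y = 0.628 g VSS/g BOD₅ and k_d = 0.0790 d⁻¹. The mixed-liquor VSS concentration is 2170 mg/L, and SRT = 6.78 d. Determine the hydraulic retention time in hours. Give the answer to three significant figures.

τ ≈ 50.4 h

Rearranging the biomass balance for a CMAS with decay, V = Y·Q·ΔS·θ_c / [X·(1+k_d θ_c)] = 0.628 × 2410 × (1660 − 16.9) × 6.78 / [2170 × (1 + 0.0790 × 6.78)] = 1.69×10^7 / 3332 = 5060 m³.
HRT = V/Q = 5060 m³ / 2410 m³·d⁻¹ = 2.099 d × 24 = 50.39 h.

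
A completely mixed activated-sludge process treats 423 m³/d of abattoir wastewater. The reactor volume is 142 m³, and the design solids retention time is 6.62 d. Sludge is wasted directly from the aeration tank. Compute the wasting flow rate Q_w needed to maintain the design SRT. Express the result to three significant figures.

Q_w ≈ 21.5 m³/d

With mixed-liquor wasting, θ_c = V/Q_w, so Q_w = V/θ_c = 142.0/6.62 = 21.45 m³/d.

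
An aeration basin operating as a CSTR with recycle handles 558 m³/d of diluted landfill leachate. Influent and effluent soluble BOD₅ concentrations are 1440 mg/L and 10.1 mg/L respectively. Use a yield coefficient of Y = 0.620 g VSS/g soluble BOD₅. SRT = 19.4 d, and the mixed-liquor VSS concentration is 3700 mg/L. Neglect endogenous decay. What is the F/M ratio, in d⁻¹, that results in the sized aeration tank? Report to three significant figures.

With k_d = 0 the design equation reduces to V = Y Q (S₀−S) θ_c / X = 0.620 × 558 × (1440 − 10.1) × 19.4 / 3700 = 2594 m³.
F/M = Q·S₀ / (V·X) = 558 × 1440 / (2594 × 3700) = 0.08373 g soluble BOD₅·(g VSS·d)⁻¹.

F/M ≈ 0.0837 d⁻¹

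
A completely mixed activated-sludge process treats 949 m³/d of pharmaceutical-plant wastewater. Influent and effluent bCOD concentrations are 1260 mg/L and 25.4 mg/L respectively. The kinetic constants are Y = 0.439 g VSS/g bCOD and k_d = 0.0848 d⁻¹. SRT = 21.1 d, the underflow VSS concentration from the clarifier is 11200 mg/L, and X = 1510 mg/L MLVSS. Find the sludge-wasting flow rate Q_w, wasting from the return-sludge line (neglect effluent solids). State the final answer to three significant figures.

Q_w ≈ 16.5 m³/d

Rearranging the biomass balance for a CMAS with decay, V = Y·Q·ΔS·θ_c / [X·(1+k_d θ_c)] = 0.439 × 949 × (1260 − 25.4) × 21.1 / [1510 × (1 + 0.0848 × 21.1)] = 1.09×10^7 / 4212 = 2577 m³.
Q_w = (V·X)/(θ_c X_r) = 2577 × 1510 / (21.1 × 11200) = 16.46 m³/d.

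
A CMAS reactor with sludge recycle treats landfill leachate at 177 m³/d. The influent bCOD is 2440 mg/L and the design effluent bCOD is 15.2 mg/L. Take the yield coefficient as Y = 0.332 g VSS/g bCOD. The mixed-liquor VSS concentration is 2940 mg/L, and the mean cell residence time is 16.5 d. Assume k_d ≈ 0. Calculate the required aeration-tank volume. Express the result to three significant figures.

V ≈ 800 m³

Biomass mass balance (decay neglected): V·X = Y·Q·(S₀ − S)·θ_c, so V = 0.332 × 177 × (2440 − 15.2) × 16.5 / 2940 = 799.7 m³.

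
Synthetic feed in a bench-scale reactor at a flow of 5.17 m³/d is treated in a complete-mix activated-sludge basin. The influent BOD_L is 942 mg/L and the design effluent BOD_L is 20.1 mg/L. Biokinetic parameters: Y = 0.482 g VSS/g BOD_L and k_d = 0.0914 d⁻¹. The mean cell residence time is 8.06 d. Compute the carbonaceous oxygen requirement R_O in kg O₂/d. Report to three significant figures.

Observed yield with endogenous decay: Y_obs = Y / (1 + k_d·θ_c) = 0.482 / (1 + 0.0914 × 8.06) = 0.482 / 1.737 = 0.2775 g VSS/g BOD_L.
Mass of BOD_L removed per day: Q(S₀ − S) = 5.17 × 921.9 g/m³ = 4.766 kg/d.
P_X = Y_obs·Q·(S₀ − S) = 0.2775 × 4.766 = 1.323 kg VSS/d.
Carbonaceous O₂ demand = substrate oxidised − cell-mass equivalent = 4.766 − 1.42 × 1.323 = 2.888 kg O₂/d.

R_O ≈ 2.89 kg O₂/d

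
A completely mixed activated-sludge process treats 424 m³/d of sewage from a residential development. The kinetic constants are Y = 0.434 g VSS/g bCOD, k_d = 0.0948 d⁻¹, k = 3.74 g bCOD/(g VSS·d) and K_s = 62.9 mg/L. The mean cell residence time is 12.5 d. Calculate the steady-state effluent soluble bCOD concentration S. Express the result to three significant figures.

Effluent substrate depends only on kinetics and SRT: S = K_s(1 + k_d θ_c) / [θ_c(Yk − k_d) − 1] = 62.9 × (1 + 0.0948 × 12.5) / [12.5 × (0.434 × 3.74 − 0.0948) − 1] = 137.4 / 18.10 = 7.591 mg/L.

S ≈ 7.59 mg/L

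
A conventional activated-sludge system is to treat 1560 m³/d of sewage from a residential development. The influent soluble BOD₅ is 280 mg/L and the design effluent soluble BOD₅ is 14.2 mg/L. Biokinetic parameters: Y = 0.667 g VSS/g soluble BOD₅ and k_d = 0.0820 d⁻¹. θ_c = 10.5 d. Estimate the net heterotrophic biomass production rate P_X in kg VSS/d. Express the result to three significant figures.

The observed yield is Y_obs = Y/(1 + k_d·θ_c) = 0.667 / (1 + 0.0820 × 10.5) = 0.667 / 1.861 = 0.3584 g VSS per g soluble BOD₅ removed.
Mass of soluble BOD₅ removed per day: Q(S₀ − S) = 1560 × 265.8 g/m³ = 414.6 kg/d.
P_X = Y_obs · Q(S₀ − S) = 0.3584 × 414.6 = 148.6 kg VSS/d.

P_X ≈ 149 kg VSS/d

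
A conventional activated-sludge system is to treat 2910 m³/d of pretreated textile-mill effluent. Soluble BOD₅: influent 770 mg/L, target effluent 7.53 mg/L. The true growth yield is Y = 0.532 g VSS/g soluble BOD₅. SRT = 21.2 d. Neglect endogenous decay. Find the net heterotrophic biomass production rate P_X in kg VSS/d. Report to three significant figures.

With endogenous decay neglected, the observed yield equals the true yield: Y_obs = Y = 0.532 g VSS/g soluble BOD₅.
Substrate removed = Q·(S₀ − S) = 2910 m³/d × (770 − 7.53) g/m³ = 2.22×10^6 g/d = 2219 kg/d.
Biomass produced: P_X = Y_obs·Q·ΔS = 0.5320 × 2219 ≈ 1180 kg VSS/d.

P_X ≈ 1180 kg VSS/d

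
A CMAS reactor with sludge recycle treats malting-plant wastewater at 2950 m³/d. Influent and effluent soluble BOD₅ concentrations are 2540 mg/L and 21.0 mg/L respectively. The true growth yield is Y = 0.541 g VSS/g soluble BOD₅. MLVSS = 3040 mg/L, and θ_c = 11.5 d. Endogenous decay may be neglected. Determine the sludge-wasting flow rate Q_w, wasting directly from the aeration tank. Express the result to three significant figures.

Q_w ≈ 1320 m³/d

With k_d = 0 the design equation reduces to V = Y Q (S₀−S) θ_c / X = 0.541 × 2950 × (2540 − 21.0) × 11.5 / 3040 = 15208 m³.
With mixed-liquor wasting, θ_c = V/Q_w, so Q_w = V/θ_c = 15208/11.5 = 1322 m³/d.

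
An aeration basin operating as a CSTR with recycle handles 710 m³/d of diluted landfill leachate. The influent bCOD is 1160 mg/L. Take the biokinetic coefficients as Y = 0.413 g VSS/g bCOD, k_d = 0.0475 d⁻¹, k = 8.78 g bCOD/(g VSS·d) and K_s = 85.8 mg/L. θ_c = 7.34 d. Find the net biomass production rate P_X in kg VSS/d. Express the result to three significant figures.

P_X ≈ 251 kg VSS/d

Effluent substrate depends only on kinetics and SRT: S = K_s(1 + k_d θ_c) / [θ_c(Yk − k_d) − 1] = 85.8 × (1 + 0.0475 × 7.34) / [7.34 × (0.413 × 8.78 − 0.0475) − 1] = 115.7 / 25.27 = 4.580 mg/L.
Correct the yield for decay: Y_obs = Y/(1 + k_d θ_c) = 0.413 / (1 + 0.0475 × 7.34) = 0.413 / 1.349 = 0.3062.
Substrate removed = Q·(S₀ − S) = 710 m³/d × (1160 − 4.58) g/m³ = 8.2×10^5 g/d = 820.3 kg/d.
Biomass produced: P_X = Y_obs·Q·ΔS = 0.3062 × 820.3 ≈ 251.2 kg VSS/d.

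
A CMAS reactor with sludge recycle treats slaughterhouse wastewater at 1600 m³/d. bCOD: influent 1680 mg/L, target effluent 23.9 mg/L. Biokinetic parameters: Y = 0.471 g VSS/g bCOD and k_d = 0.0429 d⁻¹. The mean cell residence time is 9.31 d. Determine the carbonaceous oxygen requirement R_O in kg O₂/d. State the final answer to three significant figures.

R_O ≈ 1380 kg O₂/d

Y_obs = Y / (1 + k_d θ_c) = 0.471 / (1 + 0.0429 × 9.31) = 0.471 / 1.399 = 0.3366.
Q·(S₀ − S) = 1600 × (1680 − 23.9) × 10⁻³ = 2650 kg/d removed.
Net sludge production P_X = 0.3366 × 2650 = 891.8 kg VSS/d.
Carbonaceous O₂ demand = substrate oxidised − cell-mass equivalent = 2650 − 1.42 × 891.8 = 1383 kg O₂/d.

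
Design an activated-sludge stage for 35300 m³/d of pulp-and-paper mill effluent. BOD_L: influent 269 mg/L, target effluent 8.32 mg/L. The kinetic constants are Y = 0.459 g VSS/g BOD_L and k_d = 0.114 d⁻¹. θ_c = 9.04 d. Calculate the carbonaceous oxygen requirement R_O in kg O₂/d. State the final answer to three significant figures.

Y_obs = Y / (1 + k_d θ_c) = 0.459 / (1 + 0.114 × 9.04) = 0.459 / 2.031 = 0.2260.
Substrate removed = Q·(S₀ − S) = 35300 m³/d × (269 − 8.32) g/m³ = 9.2×10^6 g/d = 9202 kg/d.
Net sludge production P_X = 0.2260 × 9202 = 2080 kg VSS/d.
R_O = Q·(S₀ − S) − 1.42·P_X = 9202 − 1.42 × 2080 = 6248 kg O₂/d.

R_O ≈ 6250 kg O₂/d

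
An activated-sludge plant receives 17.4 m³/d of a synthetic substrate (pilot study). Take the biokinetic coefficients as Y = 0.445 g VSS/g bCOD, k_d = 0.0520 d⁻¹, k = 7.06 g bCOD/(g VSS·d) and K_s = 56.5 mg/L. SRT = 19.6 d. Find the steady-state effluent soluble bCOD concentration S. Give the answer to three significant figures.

For a completely mixed reactor with recycle the Lawrence–McCarty relation gives S = K_s·(1 + k_d·θ_c) / [θ_c·(Y·k − k_d) − 1] = 56.5 × (1 + 0.0520 × 19.6) / [19.6 × (0.445 × 7.06 − 0.0520) − 1] = 114.1 / 59.56 = 1.916 mg/L.

S ≈ 1.92 mg/L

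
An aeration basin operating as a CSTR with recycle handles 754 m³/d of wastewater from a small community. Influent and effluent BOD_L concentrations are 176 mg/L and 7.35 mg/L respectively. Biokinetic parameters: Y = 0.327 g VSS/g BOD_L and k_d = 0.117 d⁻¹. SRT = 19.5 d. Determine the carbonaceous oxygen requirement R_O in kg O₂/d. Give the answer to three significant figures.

Correct the yield for decay: Y_obs = Y/(1 + k_d θ_c) = 0.327 / (1 + 0.117 × 19.5) = 0.327 / 3.282 = 0.09965.
Q·(S₀ − S) = 754 × (176 − 7.35) × 10⁻³ = 127.2 kg/d removed.
P_X = Y_obs·Q·(S₀ − S) = 0.09965 × 127.2 = 12.67 kg VSS/d.
R_O = Q·(S₀ − S) − 1.42·P_X = 127.2 − 1.42 × 12.67 = 109.2 kg O₂/d.

R_O ≈ 109 kg O₂/d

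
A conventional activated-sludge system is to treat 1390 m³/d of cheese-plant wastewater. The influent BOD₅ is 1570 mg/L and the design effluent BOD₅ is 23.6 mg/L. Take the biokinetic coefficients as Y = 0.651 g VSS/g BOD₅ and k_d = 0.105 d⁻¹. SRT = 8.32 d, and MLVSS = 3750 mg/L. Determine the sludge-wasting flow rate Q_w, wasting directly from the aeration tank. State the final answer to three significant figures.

Rearranging the biomass balance for a CMAS with decay, V = Y·Q·ΔS·θ_c / [X·(1+k_d θ_c)] = 0.651 × 1390 × (1570 − 23.6) × 8.32 / [3750 × (1 + 0.105 × 8.32)] = 1.16×10^7 / 7026 = 1657 m³.
For wasting at MLVSS concentration, Q_w = V/θ_c = 1657/8.32 = 199.2 m³/d.

Q_w ≈ 199 m³/d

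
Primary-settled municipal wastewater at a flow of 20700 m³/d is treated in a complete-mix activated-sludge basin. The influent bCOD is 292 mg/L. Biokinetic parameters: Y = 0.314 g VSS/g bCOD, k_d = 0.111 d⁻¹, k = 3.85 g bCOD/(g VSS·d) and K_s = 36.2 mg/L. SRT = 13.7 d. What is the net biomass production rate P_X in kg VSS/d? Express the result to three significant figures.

Effluent substrate depends only on kinetics and SRT: S = K_s(1 + k_d θ_c) / [θ_c(Yk − k_d) − 1] = 36.2 × (1 + 0.111 × 13.7) / [13.7 × (0.314 × 3.85 − 0.111) − 1] = 91.25 / 14.04 = 6.499 mg/L.
Y_obs = Y / (1 + k_d θ_c) = 0.314 / (1 + 0.111 × 13.7) = 0.314 / 2.521 = 0.1246.
ΔS = 292 − 6.50 = 285.5 mg/L, so the substrate removal rate is 20700 × 285.5/1000 = 5910 kg bCOD/d.
Biomass produced: P_X = Y_obs·Q·ΔS = 0.1246 × 5910 ≈ 736.2 kg VSS/d.

P_X ≈ 736 kg VSS/d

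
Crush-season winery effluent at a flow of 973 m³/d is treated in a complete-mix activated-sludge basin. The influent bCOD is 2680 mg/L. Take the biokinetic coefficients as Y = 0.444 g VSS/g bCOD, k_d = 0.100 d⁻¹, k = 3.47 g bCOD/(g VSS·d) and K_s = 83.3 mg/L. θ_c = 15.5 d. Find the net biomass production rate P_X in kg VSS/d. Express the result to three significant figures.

P_X ≈ 452 kg VSS/d

Effluent substrate depends only on kinetics and SRT: S = K_s(1 + k_d θ_c) / [θ_c(Yk − k_d) − 1] = 83.3 × (1 + 0.100 × 15.5) / [15.5 × (0.444 × 3.47 − 0.100) − 1] = 212.4 / 21.33 = 9.958 mg/L.
Observed yield with endogenous decay: Y_obs = Y / (1 + k_d·θ_c) = 0.444 / (1 + 0.100 × 15.5) = 0.444 / 2.550 = 0.1741 g VSS/g bCOD.
Substrate removed = Q·(S₀ − S) = 973 m³/d × (2680 − 9.96) g/m³ = 2.6×10^6 g/d = 2598 kg/d.
Biomass produced: P_X = Y_obs·Q·ΔS = 0.1741 × 2598 ≈ 452.3 kg VSS/d.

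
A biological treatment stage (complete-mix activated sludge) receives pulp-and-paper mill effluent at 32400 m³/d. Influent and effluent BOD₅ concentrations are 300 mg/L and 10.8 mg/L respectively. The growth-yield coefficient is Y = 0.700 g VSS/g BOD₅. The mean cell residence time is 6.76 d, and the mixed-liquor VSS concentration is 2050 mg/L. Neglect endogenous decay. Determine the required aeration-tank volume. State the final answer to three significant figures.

V·X = Y·Q·ΔS·θ_c gives V = 0.700 × 32400 × (300 − 10.8) × 6.76 / 2050 = 21629 m³.

V ≈ 21600 m³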